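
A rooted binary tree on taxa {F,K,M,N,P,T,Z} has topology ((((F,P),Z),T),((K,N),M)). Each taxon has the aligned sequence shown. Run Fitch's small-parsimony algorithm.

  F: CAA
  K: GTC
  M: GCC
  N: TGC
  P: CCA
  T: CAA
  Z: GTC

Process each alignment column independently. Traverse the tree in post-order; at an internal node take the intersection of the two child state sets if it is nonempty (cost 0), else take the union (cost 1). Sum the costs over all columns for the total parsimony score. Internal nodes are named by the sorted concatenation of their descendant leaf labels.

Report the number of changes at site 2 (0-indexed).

[col 0] FP: children F:{C}, P:{C} ∩→ {C}; cost 0
[col 0] FPZ: children FP:{C}, Z:{G} ∪→ {C,G}; cost 1
[col 0] FPTZ: children FPZ:{C,G}, T:{C} ∩→ {C}; cost 0
[col 0] KN: children K:{G}, N:{T} ∪→ {G,T}; cost 1
[col 0] KMN: children KN:{G,T}, M:{G} ∩→ {G}; cost 0
[col 0] FKMNPTZ: children FPTZ:{C}, KMN:{G} ∪→ {C,G}; cost 1
[col 1] FP: children F:{A}, P:{C} ∪→ {A,C}; cost 1
[col 1] FPZ: children FP:{A,C}, Z:{T} ∪→ {A,C,T}; cost 1
[col 1] FPTZ: children FPZ:{A,C,T}, T:{A} ∩→ {A}; cost 0
[col 1] KN: children K:{T}, N:{G} ∪→ {G,T}; cost 1
[col 1] KMN: children KN:{G,T}, M:{C} ∪→ {C,G,T}; cost 1
[col 1] FKMNPTZ: children FPTZ:{A}, KMN:{C,G,T} ∪→ {A,C,G,T}; cost 1
[col 2] FP: children F:{A}, P:{A} ∩→ {A}; cost 0
[col 2] FPZ: children FP:{A}, Z:{C} ∪→ {A,C}; cost 1
[col 2] FPTZ: children FPZ:{A,C}, T:{A} ∩→ {A}; cost 0
[col 2] KN: children K:{C}, N:{C} ∩→ {C}; cost 0
[col 2] KMN: children KN:{C}, M:{C} ∩→ {C}; cost 0
[col 2] FKMNPTZ: children FPTZ:{A}, KMN:{C} ∪→ {A,C}; cost 1
per-site changes: [3, 5, 2]; total = 10

2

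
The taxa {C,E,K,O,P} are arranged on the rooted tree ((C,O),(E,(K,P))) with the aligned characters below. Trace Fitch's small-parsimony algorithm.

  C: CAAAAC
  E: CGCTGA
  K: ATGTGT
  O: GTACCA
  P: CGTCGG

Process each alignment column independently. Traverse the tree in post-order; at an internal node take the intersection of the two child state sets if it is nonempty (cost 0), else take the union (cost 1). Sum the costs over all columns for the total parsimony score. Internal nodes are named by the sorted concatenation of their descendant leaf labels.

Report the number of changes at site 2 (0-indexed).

3

CO@0: {C} ∪ {G} = {C,G} (union, +1)
KP@0: {A} ∪ {C} = {A,C} (union, +1)
EKP@0: {C} ∩ {A,C} = {C} (intersection, +0)
CEKOP@0: {C,G} ∩ {C} = {C} (intersection, +0)
CO@1: {A} ∪ {T} = {A,T} (union, +1)
KP@1: {T} ∪ {G} = {G,T} (union, +1)
EKP@1: {G} ∩ {G,T} = {G} (intersection, +0)
CEKOP@1: {A,T} ∪ {G} = {A,G,T} (union, +1)
CO@2: {A} ∩ {A} = {A} (intersection, +0)
KP@2: {G} ∪ {T} = {G,T} (union, +1)
EKP@2: {C} ∪ {G,T} = {C,G,T} (union, +1)
CEKOP@2: {A} ∪ {C,G,T} = {A,C,G,T} (union, +1)
CO@3: {A} ∪ {C} = {A,C} (union, +1)
KP@3: {T} ∪ {C} = {C,T} (union, +1)
EKP@3: {T} ∩ {C,T} = {T} (intersection, +0)
CEKOP@3: {A,C} ∪ {T} = {A,C,T} (union, +1)
CO@4: {A} ∪ {C} = {A,C} (union, +1)
KP@4: {G} ∩ {G} = {G} (intersection, +0)
EKP@4: {G} ∩ {G} = {G} (intersection, +0)
CEKOP@4: {A,C} ∪ {G} = {A,C,G} (union, +1)
CO@5: {C} ∪ {A} = {A,C} (union, +1)
KP@5: {T} ∪ {G} = {G,T} (union, +1)
EKP@5: {A} ∪ {G,T} = {A,G,T} (union, +1)
CEKOP@5: {A,C} ∩ {A,G,T} = {A} (intersection, +0)
per-site changes: [2, 3, 3, 3, 2, 3]; total = 16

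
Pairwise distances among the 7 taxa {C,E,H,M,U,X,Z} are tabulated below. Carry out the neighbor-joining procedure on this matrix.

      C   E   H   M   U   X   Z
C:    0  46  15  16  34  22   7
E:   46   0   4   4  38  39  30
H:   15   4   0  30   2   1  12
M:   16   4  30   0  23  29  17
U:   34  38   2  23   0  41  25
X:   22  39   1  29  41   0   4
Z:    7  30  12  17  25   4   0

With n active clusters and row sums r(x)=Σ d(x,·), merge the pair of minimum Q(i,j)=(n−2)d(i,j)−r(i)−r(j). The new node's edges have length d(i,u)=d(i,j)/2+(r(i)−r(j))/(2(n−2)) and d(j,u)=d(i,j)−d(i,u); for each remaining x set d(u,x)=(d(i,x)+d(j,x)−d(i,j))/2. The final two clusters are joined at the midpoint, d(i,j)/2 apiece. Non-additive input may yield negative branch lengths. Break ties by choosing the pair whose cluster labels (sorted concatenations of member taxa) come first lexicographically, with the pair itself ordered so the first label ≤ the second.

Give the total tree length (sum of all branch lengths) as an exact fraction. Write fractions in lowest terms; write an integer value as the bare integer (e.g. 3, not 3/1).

401/8

1. join E+M (d=4, Q=-260) ⇒ EM; edges |E|=31/5, |M|=-11/5
  updated: d(C,EM)=29, d(EM,H)=15, d(EM,U)=57/2, d(EM,X)=32, d(EM,Z)=43/2
2. join H+U (d=2, Q=-335/2) ⇒ HU; edges |H|=-155/16, |U|=187/16
  updated: d(C,HU)=47/2, d(EM,HU)=83/4, d(HU,X)=20, d(HU,Z)=35/2
3. join EM+HU (d=83/4, Q=-491/4) ⇒ EHMU; edges |EM|=335/24, |HU|=163/24
  updated: d(C,EHMU)=127/8, d(EHMU,X)=125/8, d(EHMU,Z)=73/8
4. join C+EHMU (d=127/8, Q=-215/4) ⇒ CEHMU; edges |C|=9, |EHMU|=55/8
  updated: d(CEHMU,X)=87/8, d(CEHMU,Z)=1/8
5. join CEHMU+X (d=87/8, Q=-15) ⇒ CEHMUX; edges |CEHMU|=7/2, |X|=59/8
  updated: d(CEHMUX,Z)=-27/8
6. join CEHMUX+Z (d=-27/8) ⇒ CEHMUXZ; edges |CEHMUX|=-27/16, |Z|=-27/16
final tree: (((C:9,((E:31/5,M:-11/5):335/24,(H:-155/16,U:187/16):163/24):55/8):7/2,X:59/8):-27/16,Z:-27/16)
total length: 401/8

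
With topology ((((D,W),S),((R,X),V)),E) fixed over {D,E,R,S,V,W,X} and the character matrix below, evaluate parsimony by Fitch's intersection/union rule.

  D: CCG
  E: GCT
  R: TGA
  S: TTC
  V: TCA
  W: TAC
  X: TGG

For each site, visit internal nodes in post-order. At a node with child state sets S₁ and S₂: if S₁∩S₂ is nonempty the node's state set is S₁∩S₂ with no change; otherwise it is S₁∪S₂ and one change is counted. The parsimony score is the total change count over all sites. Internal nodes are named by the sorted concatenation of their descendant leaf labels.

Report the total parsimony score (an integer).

9

DW@0: {C} ∪ {T} = {C,T} (union, +1)
DSW@0: {C,T} ∩ {T} = {T} (intersection, +0)
RX@0: {T} ∩ {T} = {T} (intersection, +0)
RVX@0: {T} ∩ {T} = {T} (intersection, +0)
DRSVWX@0: {T} ∩ {T} = {T} (intersection, +0)
DERSVWX@0: {T} ∪ {G} = {G,T} (union, +1)
DW@1: {C} ∪ {A} = {A,C} (union, +1)
DSW@1: {A,C} ∪ {T} = {A,C,T} (union, +1)
RX@1: {G} ∩ {G} = {G} (intersection, +0)
RVX@1: {G} ∪ {C} = {C,G} (union, +1)
DRSVWX@1: {A,C,T} ∩ {C,G} = {C} (intersection, +0)
DERSVWX@1: {C} ∩ {C} = {C} (intersection, +0)
DW@2: {G} ∪ {C} = {C,G} (union, +1)
DSW@2: {C,G} ∩ {C} = {C} (intersection, +0)
RX@2: {A} ∪ {G} = {A,G} (union, +1)
RVX@2: {A,G} ∩ {A} = {A} (intersection, +0)
DRSVWX@2: {C} ∪ {A} = {A,C} (union, +1)
DERSVWX@2: {A,C} ∪ {T} = {A,C,T} (union, +1)
per-site changes: [2, 3, 4]; total = 9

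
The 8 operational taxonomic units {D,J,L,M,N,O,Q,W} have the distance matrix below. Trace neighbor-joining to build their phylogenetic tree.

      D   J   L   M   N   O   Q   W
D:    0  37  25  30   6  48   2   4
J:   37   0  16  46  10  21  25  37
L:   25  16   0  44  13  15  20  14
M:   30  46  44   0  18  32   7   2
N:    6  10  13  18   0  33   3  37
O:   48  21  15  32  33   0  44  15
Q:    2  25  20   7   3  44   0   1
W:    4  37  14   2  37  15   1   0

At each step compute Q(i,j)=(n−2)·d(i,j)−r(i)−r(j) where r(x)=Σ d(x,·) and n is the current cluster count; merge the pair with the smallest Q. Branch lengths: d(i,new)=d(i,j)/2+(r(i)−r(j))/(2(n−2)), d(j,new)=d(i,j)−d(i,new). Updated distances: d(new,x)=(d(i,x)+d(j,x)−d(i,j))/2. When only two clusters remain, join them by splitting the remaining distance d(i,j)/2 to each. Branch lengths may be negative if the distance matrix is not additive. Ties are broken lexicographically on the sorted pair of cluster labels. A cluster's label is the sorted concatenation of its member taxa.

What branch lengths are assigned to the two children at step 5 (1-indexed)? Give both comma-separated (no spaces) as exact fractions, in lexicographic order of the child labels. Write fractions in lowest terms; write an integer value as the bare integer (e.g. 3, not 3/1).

iteration 1: select M,W (d=2, Q=-277); attach at lengths (27/4, -19/4); label the merged cluster MW
  updated: d(D,MW)=16, d(J,MW)=81/2, d(L,MW)=28, d(MW,N)=53/2, d(MW,O)=45/2, d(MW,Q)=3
iteration 2: select J,O (d=21, Q=-228); attach at lengths (71/10, 139/10); label the merged cluster JO
  updated: d(D,JO)=32, d(JO,L)=5, d(JO,MW)=21, d(JO,N)=11, d(JO,Q)=24
iteration 3: select JO,L (d=5, Q=-164); attach at lengths (11/4, 9/4); label the merged cluster JLO
  updated: d(D,JLO)=26, d(JLO,MW)=22, d(JLO,N)=19/2, d(JLO,Q)=39/2
iteration 4: select JLO,N (d=19/2, Q=-187/2); attach at lengths (121/12, -7/12); label the merged cluster JLNO
  updated: d(D,JLNO)=45/4, d(JLNO,MW)=39/2, d(JLNO,Q)=13/2
iteration 5: select D,JLNO (d=45/4, Q=-44); attach at lengths (29/8, 61/8); label the merged cluster DJLNO
  updated: d(DJLNO,MW)=97/8, d(DJLNO,Q)=-11/8
iteration 6: select DJLNO,MW (d=97/8, Q=-55/4); attach at lengths (31/8, 33/4); label the merged cluster DJLMNOW
  updated: d(DJLMNOW,Q)=-21/4
iteration 7: select DJLMNOW,Q (d=-21/4); attach at lengths (-21/8, -21/8); label the merged cluster DJLMNOQW
final tree: (((D:29/8,(((J:71/10,O:139/10):11/4,L:9/4):121/12,N:-7/12):61/8):31/8,(M:27/4,W:-19/4):33/4):-21/8,Q:-21/8)
total length: 445/8

29/8,61/8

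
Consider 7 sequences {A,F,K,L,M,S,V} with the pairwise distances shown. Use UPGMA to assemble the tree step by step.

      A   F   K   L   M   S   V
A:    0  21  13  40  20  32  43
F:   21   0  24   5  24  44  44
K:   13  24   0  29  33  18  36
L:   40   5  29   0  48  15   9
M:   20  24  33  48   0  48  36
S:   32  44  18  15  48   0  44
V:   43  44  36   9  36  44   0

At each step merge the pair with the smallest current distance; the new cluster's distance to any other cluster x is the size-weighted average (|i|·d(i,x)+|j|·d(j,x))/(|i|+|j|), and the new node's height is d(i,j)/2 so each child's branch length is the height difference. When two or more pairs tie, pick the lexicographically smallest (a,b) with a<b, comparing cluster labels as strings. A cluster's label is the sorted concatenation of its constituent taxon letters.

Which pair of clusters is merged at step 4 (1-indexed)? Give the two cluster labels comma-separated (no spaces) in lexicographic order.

FL,V

iteration 1: select F,L (d=5); attach at lengths (5/2, 5/2); label the merged cluster FL
  updated: d(A,FL)=61/2, d(FL,K)=53/2, d(FL,M)=36, d(FL,S)=59/2, d(FL,V)=53/2
iteration 2: select A,K (d=13); attach at lengths (13/2, 13/2); label the merged cluster AK
  updated: d(AK,FL)=57/2, d(AK,M)=53/2, d(AK,S)=25, d(AK,V)=79/2
iteration 3: select AK,S (d=25); attach at lengths (6, 25/2); label the merged cluster AKS
  updated: d(AKS,FL)=173/6, d(AKS,M)=101/3, d(AKS,V)=41
iteration 4: select FL,V (d=53/2); attach at lengths (43/4, 53/4); label the merged cluster FLV
  updated: d(AKS,FLV)=296/9, d(FLV,M)=36
iteration 5: select AKS,FLV (d=296/9); attach at lengths (71/18, 115/36); label the merged cluster AFKLSV
  updated: d(AFKLSV,M)=209/6
iteration 6: select AFKLSV,M (d=209/6); attach at lengths (35/36, 209/12); label the merged cluster AFKLMSV
final tree: ((((A:13/2,K:13/2):6,S:25/2):71/18,((F:5/2,L:5/2):43/4,V:53/4):115/36):35/36,M:209/12)
total length: 3097/36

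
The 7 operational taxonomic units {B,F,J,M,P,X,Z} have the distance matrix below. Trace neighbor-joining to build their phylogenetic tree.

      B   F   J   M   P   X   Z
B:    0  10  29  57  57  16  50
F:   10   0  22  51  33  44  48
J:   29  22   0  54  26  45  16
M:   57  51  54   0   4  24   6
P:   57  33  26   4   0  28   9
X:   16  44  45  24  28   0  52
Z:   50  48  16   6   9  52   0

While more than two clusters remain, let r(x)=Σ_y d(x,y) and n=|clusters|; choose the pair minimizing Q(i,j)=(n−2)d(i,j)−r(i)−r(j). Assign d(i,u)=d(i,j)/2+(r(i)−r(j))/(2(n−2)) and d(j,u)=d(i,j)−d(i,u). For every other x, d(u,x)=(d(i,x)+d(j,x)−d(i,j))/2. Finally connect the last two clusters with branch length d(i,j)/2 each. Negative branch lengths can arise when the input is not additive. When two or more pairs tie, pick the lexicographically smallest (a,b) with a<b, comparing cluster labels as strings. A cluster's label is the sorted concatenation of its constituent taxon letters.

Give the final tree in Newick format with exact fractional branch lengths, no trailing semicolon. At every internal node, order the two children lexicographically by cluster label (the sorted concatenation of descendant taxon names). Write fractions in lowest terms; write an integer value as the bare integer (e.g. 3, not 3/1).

iteration 1: select B,F (d=10, Q=-377); attach at lengths (61/10, 39/10); label the merged cluster BF
  updated: d(BF,J)=41/2, d(BF,M)=49, d(BF,P)=40, d(BF,X)=25, d(BF,Z)=44
iteration 2: select BF,J (d=41/2, Q=-258); attach at lengths (99/8, 65/8); label the merged cluster BFJ
  updated: d(BFJ,M)=165/4, d(BFJ,P)=91/4, d(BFJ,X)=99/4, d(BFJ,Z)=79/4
iteration 3: select BFJ,X (d=99/4, Q=-163); attach at lengths (9, 63/4); label the merged cluster BFJX
  updated: d(BFJX,M)=81/4, d(BFJX,P)=13, d(BFJX,Z)=47/2
iteration 4: select BFJX,P (d=13, Q=-227/4); attach at lengths (227/16, -19/16); label the merged cluster BFJPX
  updated: d(BFJPX,M)=45/8, d(BFJPX,Z)=39/4
iteration 5: select BFJPX,M (d=45/8, Q=-171/8); attach at lengths (75/16, 15/16); label the merged cluster BFJMPX
  updated: d(BFJMPX,Z)=81/16
iteration 6: select BFJMPX,Z (d=81/16); attach at lengths (81/32, 81/32); label the merged cluster BFJMPXZ
final tree: ((((((B:61/10,F:39/10):99/8,J:65/8):9,X:63/4):227/16,P:-19/16):75/16,M:15/16):81/32,Z:81/32)
total length: 1263/16

((((((B:61/10,F:39/10):99/8,J:65/8):9,X:63/4):227/16,P:-19/16):75/16,M:15/16):81/32,Z:81/32)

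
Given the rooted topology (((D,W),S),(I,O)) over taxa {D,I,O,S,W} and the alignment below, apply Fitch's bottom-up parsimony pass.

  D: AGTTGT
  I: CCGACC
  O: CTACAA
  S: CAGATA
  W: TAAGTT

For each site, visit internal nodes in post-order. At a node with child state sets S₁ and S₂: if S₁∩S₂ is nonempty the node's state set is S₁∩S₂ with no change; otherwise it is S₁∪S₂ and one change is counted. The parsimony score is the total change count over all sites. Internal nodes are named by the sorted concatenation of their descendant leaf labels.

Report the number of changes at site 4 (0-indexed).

DW@0: {A} ∪ {T} = {A,T} (union, +1)
DSW@0: {A,T} ∪ {C} = {A,C,T} (union, +1)
IO@0: {C} ∩ {C} = {C} (intersection, +0)
DIOSW@0: {A,C,T} ∩ {C} = {C} (intersection, +0)
DW@1: {G} ∪ {A} = {A,G} (union, +1)
DSW@1: {A,G} ∩ {A} = {A} (intersection, +0)
IO@1: {C} ∪ {T} = {C,T} (union, +1)
DIOSW@1: {A} ∪ {C,T} = {A,C,T} (union, +1)
DW@2: {T} ∪ {A} = {A,T} (union, +1)
DSW@2: {A,T} ∪ {G} = {A,G,T} (union, +1)
IO@2: {G} ∪ {A} = {A,G} (union, +1)
DIOSW@2: {A,G,T} ∩ {A,G} = {A,G} (intersection, +0)
DW@3: {T} ∪ {G} = {G,T} (union, +1)
DSW@3: {G,T} ∪ {A} = {A,G,T} (union, +1)
IO@3: {A} ∪ {C} = {A,C} (union, +1)
DIOSW@3: {A,G,T} ∩ {A,C} = {A} (intersection, +0)
DW@4: {G} ∪ {T} = {G,T} (union, +1)
DSW@4: {G,T} ∩ {T} = {T} (intersection, +0)
IO@4: {C} ∪ {A} = {A,C} (union, +1)
DIOSW@4: {T} ∪ {A,C} = {A,C,T} (union, +1)
DW@5: {T} ∩ {T} = {T} (intersection, +0)
DSW@5: {T} ∪ {A} = {A,T} (union, +1)
IO@5: {C} ∪ {A} = {A,C} (union, +1)
DIOSW@5: {A,T} ∩ {A,C} = {A} (intersection, +0)
per-site changes: [2, 3, 3, 3, 3, 2]; total = 16

3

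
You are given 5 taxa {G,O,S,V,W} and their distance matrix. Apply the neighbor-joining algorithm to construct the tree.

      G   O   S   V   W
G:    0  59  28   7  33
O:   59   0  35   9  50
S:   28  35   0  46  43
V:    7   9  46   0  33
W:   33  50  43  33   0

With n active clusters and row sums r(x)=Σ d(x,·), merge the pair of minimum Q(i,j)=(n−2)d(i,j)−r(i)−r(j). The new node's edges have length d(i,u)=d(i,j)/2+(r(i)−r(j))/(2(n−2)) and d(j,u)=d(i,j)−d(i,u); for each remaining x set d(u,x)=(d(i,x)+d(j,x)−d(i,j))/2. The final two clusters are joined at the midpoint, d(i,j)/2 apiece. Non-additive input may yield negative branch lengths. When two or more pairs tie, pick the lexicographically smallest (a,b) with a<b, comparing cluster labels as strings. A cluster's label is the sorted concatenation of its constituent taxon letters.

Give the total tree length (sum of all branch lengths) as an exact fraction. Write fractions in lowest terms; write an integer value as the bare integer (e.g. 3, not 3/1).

613/8

iteration 1: select O,V (d=9, Q=-221); attach at lengths (85/6, -31/6); label the merged cluster OV
  updated: d(G,OV)=57/2, d(OV,S)=36, d(OV,W)=37
iteration 2: select G,S (d=28, Q=-281/2); attach at lengths (77/8, 147/8); label the merged cluster GS
  updated: d(GS,OV)=73/4, d(GS,W)=24
iteration 3: select GS,OV (d=73/4, Q=-317/4); attach at lengths (21/8, 125/8); label the merged cluster GOSV
  updated: d(GOSV,W)=171/8
iteration 4: select GOSV,W (d=171/8); attach at lengths (171/16, 171/16); label the merged cluster GOSVW
final tree: (((G:77/8,S:147/8):21/8,(O:85/6,V:-31/6):125/8):171/16,W:171/16)
total length: 613/8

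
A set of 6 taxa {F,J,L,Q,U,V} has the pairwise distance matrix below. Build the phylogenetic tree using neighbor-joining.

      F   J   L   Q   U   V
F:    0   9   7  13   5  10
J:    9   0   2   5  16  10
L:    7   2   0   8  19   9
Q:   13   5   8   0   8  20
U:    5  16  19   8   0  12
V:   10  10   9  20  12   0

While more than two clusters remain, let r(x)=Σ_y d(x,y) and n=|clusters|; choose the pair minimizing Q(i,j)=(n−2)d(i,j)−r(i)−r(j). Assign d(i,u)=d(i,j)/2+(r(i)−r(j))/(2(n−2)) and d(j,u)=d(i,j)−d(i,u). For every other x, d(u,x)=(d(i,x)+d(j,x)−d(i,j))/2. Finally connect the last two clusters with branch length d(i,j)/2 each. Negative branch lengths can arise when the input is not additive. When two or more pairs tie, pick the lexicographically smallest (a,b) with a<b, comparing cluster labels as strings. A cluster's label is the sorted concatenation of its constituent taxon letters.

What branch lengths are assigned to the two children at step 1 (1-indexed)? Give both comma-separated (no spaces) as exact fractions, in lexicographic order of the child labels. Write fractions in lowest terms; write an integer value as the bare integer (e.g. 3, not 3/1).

1/2,9/2

iteration 1: select F,U (d=5, Q=-84); attach at lengths (1/2, 9/2); label the merged cluster FU
  updated: d(FU,J)=10, d(FU,L)=21/2, d(FU,Q)=8, d(FU,V)=17/2
iteration 2: select FU,V (d=17/2, Q=-59); attach at lengths (5/2, 6); label the merged cluster FUV
  updated: d(FUV,J)=23/4, d(FUV,L)=11/2, d(FUV,Q)=39/4
iteration 3: select FUV,L (d=11/2, Q=-51/2); attach at lengths (33/8, 11/8); label the merged cluster FLUV
  updated: d(FLUV,J)=9/8, d(FLUV,Q)=49/8
iteration 4: select FLUV,J (d=9/8, Q=-49/4); attach at lengths (9/8, 0); label the merged cluster FJLUV
  updated: d(FJLUV,Q)=5
iteration 5: select FJLUV,Q (d=5); attach at lengths (5/2, 5/2); label the merged cluster FJLQUV
final tree: (((((F:1/2,U:9/2):5/2,V:6):33/8,L:11/8):9/8,J:0):5/2,Q:5/2)
total length: 201/8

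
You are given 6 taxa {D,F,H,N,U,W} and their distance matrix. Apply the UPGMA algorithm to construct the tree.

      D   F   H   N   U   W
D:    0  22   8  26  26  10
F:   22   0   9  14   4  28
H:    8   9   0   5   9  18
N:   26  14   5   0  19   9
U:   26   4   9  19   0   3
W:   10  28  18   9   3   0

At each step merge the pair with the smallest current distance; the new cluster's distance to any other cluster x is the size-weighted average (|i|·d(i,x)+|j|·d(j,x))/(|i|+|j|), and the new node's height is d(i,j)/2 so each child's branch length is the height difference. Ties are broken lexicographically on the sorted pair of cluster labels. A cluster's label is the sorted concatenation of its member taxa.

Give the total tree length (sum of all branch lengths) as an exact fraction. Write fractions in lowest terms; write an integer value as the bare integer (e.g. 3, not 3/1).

177/5

iteration 1: select U,W (d=3); attach at lengths (3/2, 3/2); label the merged cluster UW
  updated: d(D,UW)=18, d(F,UW)=16, d(H,UW)=27/2, d(N,UW)=14
iteration 2: select H,N (d=5); attach at lengths (5/2, 5/2); label the merged cluster HN
  updated: d(D,HN)=17, d(F,HN)=23/2, d(HN,UW)=55/4
iteration 3: select F,HN (d=23/2); attach at lengths (23/4, 13/4); label the merged cluster FHN
  updated: d(D,FHN)=56/3, d(FHN,UW)=29/2
iteration 4: select FHN,UW (d=29/2); attach at lengths (3/2, 23/4); label the merged cluster FHNUW
  updated: d(D,FHNUW)=92/5
iteration 5: select D,FHNUW (d=92/5); attach at lengths (46/5, 39/20); label the merged cluster DFHNUW
final tree: (D:46/5,((F:23/4,(H:5/2,N:5/2):13/4):3/2,(U:3/2,W:3/2):23/4):39/20)
total length: 177/5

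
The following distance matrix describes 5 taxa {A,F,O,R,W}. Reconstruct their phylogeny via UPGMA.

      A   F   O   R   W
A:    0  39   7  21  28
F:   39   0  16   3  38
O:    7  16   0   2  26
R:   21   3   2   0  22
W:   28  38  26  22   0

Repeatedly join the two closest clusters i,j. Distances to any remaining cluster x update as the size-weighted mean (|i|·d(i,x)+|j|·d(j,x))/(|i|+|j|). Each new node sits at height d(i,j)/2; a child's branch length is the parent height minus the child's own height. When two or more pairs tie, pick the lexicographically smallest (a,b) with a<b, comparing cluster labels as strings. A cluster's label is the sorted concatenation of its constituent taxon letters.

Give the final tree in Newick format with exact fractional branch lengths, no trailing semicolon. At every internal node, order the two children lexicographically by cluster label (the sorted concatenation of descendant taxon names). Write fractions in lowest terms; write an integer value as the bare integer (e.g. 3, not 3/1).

((A:67/6,(F:19/4,(O:1,R:1):15/4):77/12):37/12,W:57/4)

1. join O+R (d=2) ⇒ OR; edges |O|=1, |R|=1
  updated: d(A,OR)=14, d(F,OR)=19/2, d(OR,W)=24
2. join F+OR (d=19/2) ⇒ FOR; edges |F|=19/4, |OR|=15/4
  updated: d(A,FOR)=67/3, d(FOR,W)=86/3
3. join A+FOR (d=67/3) ⇒ AFOR; edges |A|=67/6, |FOR|=77/12
  updated: d(AFOR,W)=57/2
4. join AFOR+W (d=57/2) ⇒ AFORW; edges |AFOR|=37/12, |W|=57/4
final tree: ((A:67/6,(F:19/4,(O:1,R:1):15/4):77/12):37/12,W:57/4)
total length: 545/12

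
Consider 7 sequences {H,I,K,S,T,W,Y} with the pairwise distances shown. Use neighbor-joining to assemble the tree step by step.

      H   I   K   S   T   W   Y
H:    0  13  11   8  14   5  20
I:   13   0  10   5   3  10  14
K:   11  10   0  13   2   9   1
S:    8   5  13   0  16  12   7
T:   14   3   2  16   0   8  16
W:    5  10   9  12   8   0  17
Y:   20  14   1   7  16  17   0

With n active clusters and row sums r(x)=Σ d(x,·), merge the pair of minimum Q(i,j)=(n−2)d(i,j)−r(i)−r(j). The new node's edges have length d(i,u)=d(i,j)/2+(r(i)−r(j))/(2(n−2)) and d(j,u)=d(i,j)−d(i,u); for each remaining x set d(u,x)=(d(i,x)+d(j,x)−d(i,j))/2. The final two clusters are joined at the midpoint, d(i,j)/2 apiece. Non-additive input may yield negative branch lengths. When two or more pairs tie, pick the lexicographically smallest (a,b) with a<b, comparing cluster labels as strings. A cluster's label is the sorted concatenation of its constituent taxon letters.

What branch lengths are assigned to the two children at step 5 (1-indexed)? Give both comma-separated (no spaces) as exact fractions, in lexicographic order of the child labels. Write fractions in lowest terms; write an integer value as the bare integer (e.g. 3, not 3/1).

iteration 1: select K,Y (d=1, Q=-116); attach at lengths (-12/5, 17/5); label the merged cluster KY
  updated: d(H,KY)=15, d(I,KY)=23/2, d(KY,S)=19/2, d(KY,T)=17/2, d(KY,W)=25/2
iteration 2: select H,W (d=5, Q=-165/2); attach at lengths (55/16, 25/16); label the merged cluster HW
  updated: d(HW,I)=9, d(HW,KY)=45/4, d(HW,S)=15/2, d(HW,T)=17/2
iteration 3: select I,T (d=3, Q=-111/2); attach at lengths (1/4, 11/4); label the merged cluster IT
  updated: d(HW,IT)=29/4, d(IT,KY)=17/2, d(IT,S)=9
iteration 4: select HW,S (d=15/2, Q=-37); attach at lengths (15/4, 15/4); label the merged cluster HSW
  updated: d(HSW,IT)=35/8, d(HSW,KY)=53/8
iteration 5: select HSW,IT (d=35/8, Q=-39/2); attach at lengths (5/4, 25/8); label the merged cluster HISTW
  updated: d(HISTW,KY)=43/8
iteration 6: select HISTW,KY (d=43/8); attach at lengths (43/16, 43/16); label the merged cluster HIKSTWY
final tree: ((((H:55/16,W:25/16):15/4,S:15/4):5/4,(I:1/4,T:11/4):25/8):43/16,(K:-12/5,Y:17/5):43/16)
total length: 105/4

5/4,25/8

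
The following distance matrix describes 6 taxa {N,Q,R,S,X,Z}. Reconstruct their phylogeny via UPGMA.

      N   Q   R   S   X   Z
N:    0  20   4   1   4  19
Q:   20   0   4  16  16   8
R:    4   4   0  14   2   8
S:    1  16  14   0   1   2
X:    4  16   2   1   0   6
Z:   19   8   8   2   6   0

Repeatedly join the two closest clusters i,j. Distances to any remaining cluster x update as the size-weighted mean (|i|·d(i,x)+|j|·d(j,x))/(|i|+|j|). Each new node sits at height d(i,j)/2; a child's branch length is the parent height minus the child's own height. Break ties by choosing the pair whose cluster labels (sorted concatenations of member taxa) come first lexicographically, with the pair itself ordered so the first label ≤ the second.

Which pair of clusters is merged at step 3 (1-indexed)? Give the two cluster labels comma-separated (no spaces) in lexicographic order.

iteration 1: select N,S (d=1); attach at lengths (1/2, 1/2); label the merged cluster NS
  updated: d(NS,Q)=18, d(NS,R)=9, d(NS,X)=5/2, d(NS,Z)=21/2
iteration 2: select R,X (d=2); attach at lengths (1, 1); label the merged cluster RX
  updated: d(NS,RX)=23/4, d(Q,RX)=10, d(RX,Z)=7
iteration 3: select NS,RX (d=23/4); attach at lengths (19/8, 15/8); label the merged cluster NRSX
  updated: d(NRSX,Q)=14, d(NRSX,Z)=35/4
iteration 4: select Q,Z (d=8); attach at lengths (4, 4); label the merged cluster QZ
  updated: d(NRSX,QZ)=91/8
iteration 5: select NRSX,QZ (d=91/8); attach at lengths (45/16, 27/16); label the merged cluster NQRSXZ
final tree: (((N:1/2,S:1/2):19/8,(R:1,X:1):15/8):45/16,(Q:4,Z:4):27/16)
total length: 79/4

NS,RX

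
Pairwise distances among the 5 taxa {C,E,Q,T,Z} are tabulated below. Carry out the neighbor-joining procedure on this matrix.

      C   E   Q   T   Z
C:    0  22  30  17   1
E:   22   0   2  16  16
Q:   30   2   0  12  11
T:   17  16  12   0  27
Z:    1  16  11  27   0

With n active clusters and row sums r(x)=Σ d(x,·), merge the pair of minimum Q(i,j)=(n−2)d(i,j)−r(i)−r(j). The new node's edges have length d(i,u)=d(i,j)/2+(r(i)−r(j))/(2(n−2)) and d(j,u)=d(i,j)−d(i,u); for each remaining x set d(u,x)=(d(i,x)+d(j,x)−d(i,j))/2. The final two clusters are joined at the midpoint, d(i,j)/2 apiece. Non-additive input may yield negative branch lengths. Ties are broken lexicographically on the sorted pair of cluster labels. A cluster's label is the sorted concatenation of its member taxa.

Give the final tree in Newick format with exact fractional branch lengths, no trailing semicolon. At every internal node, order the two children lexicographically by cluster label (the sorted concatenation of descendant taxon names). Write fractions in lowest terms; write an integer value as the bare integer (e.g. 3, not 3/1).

1. join C+Z (d=1, Q=-122) ⇒ CZ; edges |C|=3, |Z|=-2
  updated: d(CZ,E)=37/2, d(CZ,Q)=20, d(CZ,T)=43/2
2. join CZ+T (d=43/2, Q=-133/2) ⇒ CTZ; edges |CZ|=107/8, |T|=65/8
  updated: d(CTZ,E)=13/2, d(CTZ,Q)=21/4
3. join CTZ+E (d=13/2, Q=-55/4) ⇒ CETZ; edges |CTZ|=39/8, |E|=13/8
  updated: d(CETZ,Q)=3/8
4. join CETZ+Q (d=3/8) ⇒ CEQTZ; edges |CETZ|=3/16, |Q|=3/16
final tree: ((((C:3,Z:-2):107/8,T:65/8):39/8,E:13/8):3/16,Q:3/16)
total length: 235/8

((((C:3,Z:-2):107/8,T:65/8):39/8,E:13/8):3/16,Q:3/16)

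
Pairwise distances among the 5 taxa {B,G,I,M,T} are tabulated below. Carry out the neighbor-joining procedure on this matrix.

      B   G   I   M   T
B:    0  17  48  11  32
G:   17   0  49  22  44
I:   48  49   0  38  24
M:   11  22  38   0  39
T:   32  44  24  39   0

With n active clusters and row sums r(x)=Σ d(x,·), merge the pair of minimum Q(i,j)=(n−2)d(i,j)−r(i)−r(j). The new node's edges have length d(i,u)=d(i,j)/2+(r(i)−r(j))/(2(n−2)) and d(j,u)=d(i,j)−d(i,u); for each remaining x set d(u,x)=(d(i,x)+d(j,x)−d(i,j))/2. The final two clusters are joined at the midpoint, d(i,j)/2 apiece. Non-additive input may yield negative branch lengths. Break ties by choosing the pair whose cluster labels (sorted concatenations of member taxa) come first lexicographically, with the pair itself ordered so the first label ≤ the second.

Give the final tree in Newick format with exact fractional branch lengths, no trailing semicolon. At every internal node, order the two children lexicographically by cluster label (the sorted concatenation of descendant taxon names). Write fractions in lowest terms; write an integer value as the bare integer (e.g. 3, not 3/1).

(((B:33/8,G:103/8):17/8,(I:46/3,T:26/3):165/8):47/16,M:47/16)

step 1: merge (I,T) at d=24, Q=-226; branch lengths I→46/3, T→26/3; new cluster IT
  updated: d(B,IT)=28, d(G,IT)=69/2, d(IT,M)=53/2
step 2: merge (B,G) at d=17, Q=-191/2; branch lengths B→33/8, G→103/8; new cluster BG
  updated: d(BG,IT)=91/4, d(BG,M)=8
step 3: merge (BG,IT) at d=91/4, Q=-229/4; branch lengths BG→17/8, IT→165/8; new cluster BGIT
  updated: d(BGIT,M)=47/8
step 4: merge (BGIT,M) at d=47/8; branch lengths BGIT→47/16, M→47/16; new cluster BGIMT
final tree: (((B:33/8,G:103/8):17/8,(I:46/3,T:26/3):165/8):47/16,M:47/16)
total length: 557/8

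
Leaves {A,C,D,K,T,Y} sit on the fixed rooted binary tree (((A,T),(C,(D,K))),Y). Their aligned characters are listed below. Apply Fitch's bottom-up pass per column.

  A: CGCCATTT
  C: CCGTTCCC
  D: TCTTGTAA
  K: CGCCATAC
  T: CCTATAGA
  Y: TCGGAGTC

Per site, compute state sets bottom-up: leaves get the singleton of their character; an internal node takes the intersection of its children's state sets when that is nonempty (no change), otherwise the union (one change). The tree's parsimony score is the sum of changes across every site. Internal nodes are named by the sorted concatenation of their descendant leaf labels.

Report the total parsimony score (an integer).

site 0, node AT: A={C} ∩ T={C} → {C} (+0)
site 0, node DK: D={T} ∪ K={C} → {C,T} (+1)
site 0, node CDK: C={C} ∩ DK={C,T} → {C} (+0)
site 0, node ACDKT: AT={C} ∩ CDK={C} → {C} (+0)
site 0, node ACDKTY: ACDKT={C} ∪ Y={T} → {C,T} (+1)
site 1, node AT: A={G} ∪ T={C} → {C,G} (+1)
site 1, node DK: D={C} ∪ K={G} → {C,G} (+1)
site 1, node CDK: C={C} ∩ DK={C,G} → {C} (+0)
site 1, node ACDKT: AT={C,G} ∩ CDK={C} → {C} (+0)
site 1, node ACDKTY: ACDKT={C} ∩ Y={C} → {C} (+0)
site 2, node AT: A={C} ∪ T={T} → {C,T} (+1)
site 2, node DK: D={T} ∪ K={C} → {C,T} (+1)
site 2, node CDK: C={G} ∪ DK={C,T} → {C,G,T} (+1)
site 2, node ACDKT: AT={C,T} ∩ CDK={C,G,T} → {C,T} (+0)
site 2, node ACDKTY: ACDKT={C,T} ∪ Y={G} → {C,G,T} (+1)
site 3, node AT: A={C} ∪ T={A} → {A,C} (+1)
site 3, node DK: D={T} ∪ K={C} → {C,T} (+1)
site 3, node CDK: C={T} ∩ DK={C,T} → {T} (+0)
site 3, node ACDKT: AT={A,C} ∪ CDK={T} → {A,C,T} (+1)
site 3, node ACDKTY: ACDKT={A,C,T} ∪ Y={G} → {A,C,G,T} (+1)
site 4, node AT: A={A} ∪ T={T} → {A,T} (+1)
site 4, node DK: D={G} ∪ K={A} → {A,G} (+1)
site 4, node CDK: C={T} ∪ DK={A,G} → {A,G,T} (+1)
site 4, node ACDKT: AT={A,T} ∩ CDK={A,G,T} → {A,T} (+0)
site 4, node ACDKTY: ACDKT={A,T} ∩ Y={A} → {A} (+0)
site 5, node AT: A={T} ∪ T={A} → {A,T} (+1)
site 5, node DK: D={T} ∩ K={T} → {T} (+0)
site 5, node CDK: C={C} ∪ DK={T} → {C,T} (+1)
site 5, node ACDKT: AT={A,T} ∩ CDK={C,T} → {T} (+0)
site 5, node ACDKTY: ACDKT={T} ∪ Y={G} → {G,T} (+1)
site 6, node AT: A={T} ∪ T={G} → {G,T} (+1)
site 6, node DK: D={A} ∩ K={A} → {A} (+0)
site 6, node CDK: C={C} ∪ DK={A} → {A,C} (+1)
site 6, node ACDKT: AT={G,T} ∪ CDK={A,C} → {A,C,G,T} (+1)
site 6, node ACDKTY: ACDKT={A,C,G,T} ∩ Y={T} → {T} (+0)
site 7, node AT: A={T} ∪ T={A} → {A,T} (+1)
site 7, node DK: D={A} ∪ K={C} → {A,C} (+1)
site 7, node CDK: C={C} ∩ DK={A,C} → {C} (+0)
site 7, node ACDKT: AT={A,T} ∪ CDK={C} → {A,C,T} (+1)
site 7, node ACDKTY: ACDKT={A,C,T} ∩ Y={C} → {C} (+0)
per-site changes: [2, 2, 4, 4, 3, 3, 3, 3]; total = 24

24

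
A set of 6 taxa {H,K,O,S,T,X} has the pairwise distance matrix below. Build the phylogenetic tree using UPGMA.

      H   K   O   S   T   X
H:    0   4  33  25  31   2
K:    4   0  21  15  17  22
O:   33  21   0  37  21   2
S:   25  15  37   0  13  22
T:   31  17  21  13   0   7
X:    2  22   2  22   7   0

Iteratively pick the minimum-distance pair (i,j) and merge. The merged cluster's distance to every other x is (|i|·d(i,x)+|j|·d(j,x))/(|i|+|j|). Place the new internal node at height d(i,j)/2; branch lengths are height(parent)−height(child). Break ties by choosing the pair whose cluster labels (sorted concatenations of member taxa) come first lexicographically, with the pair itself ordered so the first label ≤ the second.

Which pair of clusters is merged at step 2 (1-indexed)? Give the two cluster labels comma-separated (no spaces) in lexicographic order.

1. join H+X (d=2) ⇒ HX; edges |H|=1, |X|=1
  updated: d(HX,K)=13, d(HX,O)=35/2, d(HX,S)=47/2, d(HX,T)=19
2. join HX+K (d=13) ⇒ HKX; edges |HX|=11/2, |K|=13/2
  updated: d(HKX,O)=56/3, d(HKX,S)=62/3, d(HKX,T)=55/3
3. join S+T (d=13) ⇒ ST; edges |S|=13/2, |T|=13/2
  updated: d(HKX,ST)=39/2, d(O,ST)=29
4. join HKX+O (d=56/3) ⇒ HKOX; edges |HKX|=17/6, |O|=28/3
  updated: d(HKOX,ST)=175/8
5. join HKOX+ST (d=175/8) ⇒ HKOSTX; edges |HKOX|=77/48, |ST|=71/16
final tree: ((((H:1,X:1):11/2,K:13/2):17/6,O:28/3):77/48,(S:13/2,T:13/2):71/16)
total length: 1085/24

HX,K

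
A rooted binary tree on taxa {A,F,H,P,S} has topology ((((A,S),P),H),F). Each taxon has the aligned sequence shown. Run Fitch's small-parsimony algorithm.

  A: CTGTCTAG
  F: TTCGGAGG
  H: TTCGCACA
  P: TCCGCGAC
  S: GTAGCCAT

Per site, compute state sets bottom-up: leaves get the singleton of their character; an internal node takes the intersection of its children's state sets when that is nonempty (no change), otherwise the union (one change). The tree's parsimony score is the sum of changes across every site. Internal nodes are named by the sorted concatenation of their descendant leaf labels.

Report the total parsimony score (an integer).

15

[col 0] AS: children A:{C}, S:{G} ∪→ {C,G}; cost 1
[col 0] APS: children AS:{C,G}, P:{T} ∪→ {C,G,T}; cost 1
[col 0] AHPS: children APS:{C,G,T}, H:{T} ∩→ {T}; cost 0
[col 0] AFHPS: children AHPS:{T}, F:{T} ∩→ {T}; cost 0
[col 1] AS: children A:{T}, S:{T} ∩→ {T}; cost 0
[col 1] APS: children AS:{T}, P:{C} ∪→ {C,T}; cost 1
[col 1] AHPS: children APS:{C,T}, H:{T} ∩→ {T}; cost 0
[col 1] AFHPS: children AHPS:{T}, F:{T} ∩→ {T}; cost 0
[col 2] AS: children A:{G}, S:{A} ∪→ {A,G}; cost 1
[col 2] APS: children AS:{A,G}, P:{C} ∪→ {A,C,G}; cost 1
[col 2] AHPS: children APS:{A,C,G}, H:{C} ∩→ {C}; cost 0
[col 2] AFHPS: children AHPS:{C}, F:{C} ∩→ {C}; cost 0
[col 3] AS: children A:{T}, S:{G} ∪→ {G,T}; cost 1
[col 3] APS: children AS:{G,T}, P:{G} ∩→ {G}; cost 0
[col 3] AHPS: children APS:{G}, H:{G} ∩→ {G}; cost 0
[col 3] AFHPS: children AHPS:{G}, F:{G} ∩→ {G}; cost 0
[col 4] AS: children A:{C}, S:{C} ∩→ {C}; cost 0
[col 4] APS: children AS:{C}, P:{C} ∩→ {C}; cost 0
[col 4] AHPS: children APS:{C}, H:{C} ∩→ {C}; cost 0
[col 4] AFHPS: children AHPS:{C}, F:{G} ∪→ {C,G}; cost 1
[col 5] AS: children A:{T}, S:{C} ∪→ {C,T}; cost 1
[col 5] APS: children AS:{C,T}, P:{G} ∪→ {C,G,T}; cost 1
[col 5] AHPS: children APS:{C,G,T}, H:{A} ∪→ {A,C,G,T}; cost 1
[col 5] AFHPS: children AHPS:{A,C,G,T}, F:{A} ∩→ {A}; cost 0
[col 6] AS: children A:{A}, S:{A} ∩→ {A}; cost 0
[col 6] APS: children AS:{A}, P:{A} ∩→ {A}; cost 0
[col 6] AHPS: children APS:{A}, H:{C} ∪→ {A,C}; cost 1
[col 6] AFHPS: children AHPS:{A,C}, F:{G} ∪→ {A,C,G}; cost 1
[col 7] AS: children A:{G}, S:{T} ∪→ {G,T}; cost 1
[col 7] APS: children AS:{G,T}, P:{C} ∪→ {C,G,T}; cost 1
[col 7] AHPS: children APS:{C,G,T}, H:{A} ∪→ {A,C,G,T}; cost 1
[col 7] AFHPS: children AHPS:{A,C,G,T}, F:{G} ∩→ {G}; cost 0
per-site changes: [2, 1, 2, 1, 1, 3, 2, 3]; total = 15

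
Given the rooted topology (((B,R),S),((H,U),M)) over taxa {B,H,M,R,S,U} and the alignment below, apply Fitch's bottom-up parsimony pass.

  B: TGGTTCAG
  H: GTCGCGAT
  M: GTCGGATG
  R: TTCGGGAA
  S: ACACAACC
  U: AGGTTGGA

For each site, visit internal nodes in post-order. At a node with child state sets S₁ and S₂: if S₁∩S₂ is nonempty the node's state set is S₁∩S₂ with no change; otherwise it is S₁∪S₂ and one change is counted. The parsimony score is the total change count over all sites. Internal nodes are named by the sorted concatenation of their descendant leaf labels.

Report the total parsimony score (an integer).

site 0, node BR: B={T} ∩ R={T} → {T} (+0)
site 0, node BRS: BR={T} ∪ S={A} → {A,T} (+1)
site 0, node HU: H={G} ∪ U={A} → {A,G} (+1)
site 0, node HMU: HU={A,G} ∩ M={G} → {G} (+0)
site 0, node BHMRSU: BRS={A,T} ∪ HMU={G} → {A,G,T} (+1)
site 1, node BR: B={G} ∪ R={T} → {G,T} (+1)
site 1, node BRS: BR={G,T} ∪ S={C} → {C,G,T} (+1)
site 1, node HU: H={T} ∪ U={G} → {G,T} (+1)
site 1, node HMU: HU={G,T} ∩ M={T} → {T} (+0)
site 1, node BHMRSU: BRS={C,G,T} ∩ HMU={T} → {T} (+0)
site 2, node BR: B={G} ∪ R={C} → {C,G} (+1)
site 2, node BRS: BR={C,G} ∪ S={A} → {A,C,G} (+1)
site 2, node HU: H={C} ∪ U={G} → {C,G} (+1)
site 2, node HMU: HU={C,G} ∩ M={C} → {C} (+0)
site 2, node BHMRSU: BRS={A,C,G} ∩ HMU={C} → {C} (+0)
site 3, node BR: B={T} ∪ R={G} → {G,T} (+1)
site 3, node BRS: BR={G,T} ∪ S={C} → {C,G,T} (+1)
site 3, node HU: H={G} ∪ U={T} → {G,T} (+1)
site 3, node HMU: HU={G,T} ∩ M={G} → {G} (+0)
site 3, node BHMRSU: BRS={C,G,T} ∩ HMU={G} → {G} (+0)
site 4, node BR: B={T} ∪ R={G} → {G,T} (+1)
site 4, node BRS: BR={G,T} ∪ S={A} → {A,G,T} (+1)
site 4, node HU: H={C} ∪ U={T} → {C,T} (+1)
site 4, node HMU: HU={C,T} ∪ M={G} → {C,G,T} (+1)
site 4, node BHMRSU: BRS={A,G,T} ∩ HMU={C,G,T} → {G,T} (+0)
site 5, node BR: B={C} ∪ R={G} → {C,G} (+1)
site 5, node BRS: BR={C,G} ∪ S={A} → {A,C,G} (+1)
site 5, node HU: H={G} ∩ U={G} → {G} (+0)
site 5, node HMU: HU={G} ∪ M={A} → {A,G} (+1)
site 5, node BHMRSU: BRS={A,C,G} ∩ HMU={A,G} → {A,G} (+0)
site 6, node BR: B={A} ∩ R={A} → {A} (+0)
site 6, node BRS: BR={A} ∪ S={C} → {A,C} (+1)
site 6, node HU: H={A} ∪ U={G} → {A,G} (+1)
site 6, node HMU: HU={A,G} ∪ M={T} → {A,G,T} (+1)
site 6, node BHMRSU: BRS={A,C} ∩ HMU={A,G,T} → {A} (+0)
site 7, node BR: B={G} ∪ R={A} → {A,G} (+1)
site 7, node BRS: BR={A,G} ∪ S={C} → {A,C,G} (+1)
site 7, node HU: H={T} ∪ U={A} → {A,T} (+1)
site 7, node HMU: HU={A,T} ∪ M={G} → {A,G,T} (+1)
site 7, node BHMRSU: BRS={A,C,G} ∩ HMU={A,G,T} → {A,G} (+0)
per-site changes: [3, 3, 3, 3, 4, 3, 3, 4]; total = 26

26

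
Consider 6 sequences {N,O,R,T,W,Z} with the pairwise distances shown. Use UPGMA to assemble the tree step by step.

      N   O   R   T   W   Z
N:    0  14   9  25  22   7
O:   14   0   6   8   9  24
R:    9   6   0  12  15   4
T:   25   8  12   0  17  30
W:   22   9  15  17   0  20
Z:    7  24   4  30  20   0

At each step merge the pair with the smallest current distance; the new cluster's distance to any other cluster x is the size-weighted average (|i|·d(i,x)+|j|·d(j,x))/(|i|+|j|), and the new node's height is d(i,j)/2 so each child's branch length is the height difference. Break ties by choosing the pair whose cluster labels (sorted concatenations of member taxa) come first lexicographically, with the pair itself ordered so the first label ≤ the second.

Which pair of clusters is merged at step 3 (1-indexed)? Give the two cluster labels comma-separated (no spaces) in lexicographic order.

iteration 1: select R,Z (d=4); attach at lengths (2, 2); label the merged cluster RZ
  updated: d(N,RZ)=8, d(O,RZ)=15, d(RZ,T)=21, d(RZ,W)=35/2
iteration 2: select N,RZ (d=8); attach at lengths (4, 2); label the merged cluster NRZ
  updated: d(NRZ,O)=44/3, d(NRZ,T)=67/3, d(NRZ,W)=19
iteration 3: select O,T (d=8); attach at lengths (4, 4); label the merged cluster OT
  updated: d(NRZ,OT)=37/2, d(OT,W)=13
iteration 4: select OT,W (d=13); attach at lengths (5/2, 13/2); label the merged cluster OTW
  updated: d(NRZ,OTW)=56/3
iteration 5: select NRZ,OTW (d=56/3); attach at lengths (16/3, 17/6); label the merged cluster NORTWZ
final tree: ((N:4,(R:2,Z:2):2):16/3,((O:4,T:4):5/2,W:13/2):17/6)
total length: 211/6

O,T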